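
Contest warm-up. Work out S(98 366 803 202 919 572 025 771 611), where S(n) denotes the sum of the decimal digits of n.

110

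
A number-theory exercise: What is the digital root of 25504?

7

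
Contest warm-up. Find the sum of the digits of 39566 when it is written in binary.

8

39566 in base 2 is 1001101010001110.
Digit sum: 1+0+0+1+1+0+1+0+1+0+0+0+1+1+1+0 = 8.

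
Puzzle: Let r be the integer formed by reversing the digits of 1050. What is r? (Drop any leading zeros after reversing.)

501

Reversing 1050 gives 501.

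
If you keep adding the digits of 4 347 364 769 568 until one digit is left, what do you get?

4+3+4+7+3+6+4+7+6+9+5+6+8 = 72
7+2 = 9

9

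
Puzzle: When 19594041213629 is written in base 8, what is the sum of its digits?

57

19594041213629 in base 8 is 435102767341275.
Digit sum: 4+3+5+1+0+2+7+6+7+3+4+1+2+7+5 = 57.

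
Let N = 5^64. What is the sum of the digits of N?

166

5^64 = 542101086242752217003726400434970855712890625
Sum of its 45 digits: 166.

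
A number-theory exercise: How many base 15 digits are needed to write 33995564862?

33995564862 in base 15 is D3E7C4E5C, which has 9 digits.

9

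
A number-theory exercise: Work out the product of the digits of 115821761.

3360

1×1×5×8×2×1×7×6×1 = 3360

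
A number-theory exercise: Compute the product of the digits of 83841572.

53760

8×3×8×4×1×5×7×2 = 53760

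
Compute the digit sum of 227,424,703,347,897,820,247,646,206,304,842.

137

2+2+7+4+2+4+7+0+3+3+4+7+8+9+7+8+2+0+2+4+7+6+4+6+2+0+6+3+0+4+8+4+2 = 137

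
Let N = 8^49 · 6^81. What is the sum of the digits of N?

477

8^49 · 6^81 = 191276071581347175792164354891779105436860381048838779200184564895849950220043133410893309104294056236679168
Sum of its 108 digits: 477.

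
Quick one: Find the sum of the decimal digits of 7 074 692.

35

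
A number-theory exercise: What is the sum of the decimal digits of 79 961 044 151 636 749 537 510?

103

7+9+9+6+1+0+4+4+1+5+1+6+3+6+7+4+9+5+3+7+5+1+0 = 103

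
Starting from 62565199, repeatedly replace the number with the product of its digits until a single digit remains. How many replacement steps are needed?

2

62565199 → 145800 → 0 (2 steps)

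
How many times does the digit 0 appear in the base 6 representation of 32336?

1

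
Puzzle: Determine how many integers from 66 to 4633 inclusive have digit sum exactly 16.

347

The integers in [66, 4633] that have digit sum exactly 16: 79, 88, 97, 169, 178, 187, …, 4624, 4633.
347 qualify.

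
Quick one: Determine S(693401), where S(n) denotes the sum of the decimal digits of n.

23

6+9+3+4+0+1 = 23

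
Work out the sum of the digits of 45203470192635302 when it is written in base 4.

45203470192635302 in base 4 is 2200212011010033130212312212.
Digit sum: 2+2+0+0+2+1+2+0+1+1+0+1+0+0+3+3+1+3+0+2+1+2+3+1+2+2+1+2 = 38.

38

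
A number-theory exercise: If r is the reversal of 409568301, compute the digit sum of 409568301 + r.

27

Reversal of 409568301 is 103865904; 409568301 + 103865904 = 513434205.
Digit sum of 513434205: 5+1+3+4+3+4+2+0+5 = 27.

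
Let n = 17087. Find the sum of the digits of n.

1+7+0+8+7 = 23

23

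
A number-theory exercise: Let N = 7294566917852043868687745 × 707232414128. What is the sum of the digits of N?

163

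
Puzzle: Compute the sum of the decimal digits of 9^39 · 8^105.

621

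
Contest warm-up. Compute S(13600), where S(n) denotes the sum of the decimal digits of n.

1+3+6+0+0 = 10

10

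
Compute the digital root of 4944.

3

4+9+4+4 = 21
2+1 = 3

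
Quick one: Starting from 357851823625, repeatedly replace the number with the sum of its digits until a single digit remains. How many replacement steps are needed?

357851823625 → 55 → 10 → 1 (3 steps)

3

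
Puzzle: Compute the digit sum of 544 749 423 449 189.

77

5+4+4+7+4+9+4+2+3+4+4+9+1+8+9 = 77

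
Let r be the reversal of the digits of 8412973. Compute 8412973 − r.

4620825

Reverse of 8412973 is 3792148.
8412973 − 3792148 = 4620825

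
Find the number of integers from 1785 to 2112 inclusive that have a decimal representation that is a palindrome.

The integers in [1785, 2112] that have a decimal representation that is a palindrome: 1881, 1991, 2002, 2112.
4 qualify.

4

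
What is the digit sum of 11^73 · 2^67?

436

11^73 · 2^67 = 1551228324275075818471613715038159170053870367621218971987887436222151952382069167955463286816768
Sum of its 97 digits: 436.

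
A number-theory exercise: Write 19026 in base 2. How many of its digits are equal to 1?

19026 in base 2 is 100101001010010.
The digit 1 appears 6 times.

6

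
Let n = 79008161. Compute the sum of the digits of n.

32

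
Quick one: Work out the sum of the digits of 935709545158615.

73

9+3+5+7+0+9+5+4+5+1+5+8+6+1+5 = 73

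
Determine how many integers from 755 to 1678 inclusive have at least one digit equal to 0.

The integers in [755, 1678] that have at least one digit equal to 0: 760, 770, 780, 790, 800, 801, …, 1660, 1670.
254 qualify.

254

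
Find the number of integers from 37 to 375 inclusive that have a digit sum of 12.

The integers in [37, 375] that have a digit sum of 12: 39, 48, 57, 66, 75, 84, …, 363, 372.
32 qualify.

32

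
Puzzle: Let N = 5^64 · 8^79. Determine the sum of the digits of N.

230

5^64 · 8^79 = 119726214130147567059245861496117904970213993920593920000000000000000000000000000000000000000000000000000000000000000
Sum of its 117 digits: 230.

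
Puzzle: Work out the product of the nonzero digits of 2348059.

2×3×4×8×5×9 = 8640

8640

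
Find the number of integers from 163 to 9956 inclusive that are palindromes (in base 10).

172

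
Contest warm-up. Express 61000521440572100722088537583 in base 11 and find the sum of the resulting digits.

61000521440572100722088537583 in base 11 is 472012932015018664943A372158.
Digit sum: 4+7+2+0+1+2+9+3+2+0+1+5+0+1+8+6+6+4+9+4+3+10+3+7+2+1+5+8 = 113.

113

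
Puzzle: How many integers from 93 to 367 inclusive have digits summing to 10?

The integers in [93, 367] that have digits summing to 10: 109, 118, 127, 136, 145, 154, …, 352, 361.
26 qualify.

26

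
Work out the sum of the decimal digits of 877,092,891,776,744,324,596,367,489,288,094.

183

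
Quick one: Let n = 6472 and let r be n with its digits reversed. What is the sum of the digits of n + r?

20

Reversal of 6472 is 2746; 6472 + 2746 = 9218.
Digit sum of 9218: 9+2+1+8 = 20.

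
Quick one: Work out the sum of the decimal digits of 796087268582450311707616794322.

7+9+6+0+8+7+2+6+8+5+8+2+4+5+0+3+1+1+7+0+7+6+1+6+7+9+4+3+2+2 = 136

136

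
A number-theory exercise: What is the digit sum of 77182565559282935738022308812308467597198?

200

7+7+1+8+2+5+6+5+5+5+9+2+8+2+9+3+5+7+3+8+0+2+2+3+0+8+8+1+2+3+0+8+4+6+7+5+9+7+1+9+8 = 200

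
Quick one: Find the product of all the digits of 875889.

161280

8×7×5×8×8×9 = 161280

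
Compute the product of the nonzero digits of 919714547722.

8890560

9×1×9×7×1×4×5×4×7×7×2×2 = 8890560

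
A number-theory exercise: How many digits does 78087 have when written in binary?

17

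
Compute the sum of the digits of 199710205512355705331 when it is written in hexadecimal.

199710205512355705331 in base 16 is AD3892DCDB03871F3.
Digit sum: 10+13+3+8+9+2+13+12+13+11+0+3+8+7+1+15+3 = 131.

131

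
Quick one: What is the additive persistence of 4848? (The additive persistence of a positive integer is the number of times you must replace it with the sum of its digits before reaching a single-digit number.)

2

4848 → 24 → 6 (2 steps)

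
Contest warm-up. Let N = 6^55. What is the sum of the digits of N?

6^55 = 6285195213566005335561053533150026217291776
Sum of its 43 digits: 162.

162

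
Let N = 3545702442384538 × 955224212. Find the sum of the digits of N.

92

3545702442384538 × 955224212 = 3386940821513245712034056
Sum of its 25 digits: 92.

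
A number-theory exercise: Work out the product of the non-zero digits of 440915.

720

4×4×9×1×5 = 720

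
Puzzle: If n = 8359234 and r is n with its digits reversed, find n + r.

12688772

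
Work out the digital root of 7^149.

4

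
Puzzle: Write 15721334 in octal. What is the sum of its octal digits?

15721334 in base 8 is 73761566.
Digit sum: 7+3+7+6+1+5+6+6 = 41.

41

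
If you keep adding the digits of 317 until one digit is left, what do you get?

3+1+7 = 11
1+1 = 2

2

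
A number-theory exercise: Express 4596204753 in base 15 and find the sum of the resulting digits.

63

4596204753 in base 15 is 1BD7936A3.
Digit sum: 1+11+13+7+9+3+6+10+3 = 63.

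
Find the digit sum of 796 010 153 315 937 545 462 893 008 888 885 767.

179

7+9+6+0+1+0+1+5+3+3+1+5+9+3+7+5+4+5+4+6+2+8+9+3+0+0+8+8+8+8+8+8+5+7+6+7 = 179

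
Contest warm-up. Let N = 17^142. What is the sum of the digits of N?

775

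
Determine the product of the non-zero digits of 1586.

1×5×8×6 = 240

240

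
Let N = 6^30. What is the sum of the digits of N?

6^30 = 221073919720733357899776
Sum of its 24 digits: 117.

117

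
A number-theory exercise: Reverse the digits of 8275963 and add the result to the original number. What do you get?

11971691

Reverse of 8275963 is 3695728.
8275963 + 3695728 = 11971691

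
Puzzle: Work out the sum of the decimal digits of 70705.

7+0+7+0+5 = 19

19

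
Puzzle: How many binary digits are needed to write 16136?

14

16136 in base 2 is 11111100001000, which has 14 digits.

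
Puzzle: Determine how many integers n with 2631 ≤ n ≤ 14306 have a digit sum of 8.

The integers in [2631, 14306] that have a digit sum of 8: 3005, 3014, 3023, 3032, 3041, 3050, …, 14210, 14300.
166 qualify.

166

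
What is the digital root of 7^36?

The digital root of n equals n mod 9 (or 9 when 9 | n), so we need 7^36 mod 9.
7^36 ≡ 1 (mod 9), so the digital root is 1.

1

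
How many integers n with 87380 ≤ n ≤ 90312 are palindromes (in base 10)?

30

The integers in [87380, 90312] that are palindromes (in base 10): 87478, 87578, 87678, 87778, 87878, 87978, …, 90209, 90309.
30 qualify.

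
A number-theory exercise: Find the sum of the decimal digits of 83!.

486

83! = 39455239697206586511897471180120610571436503407643446275224357528369751562996629334879591940103770870906880000000000000000000
Sum of its 125 digits: 486.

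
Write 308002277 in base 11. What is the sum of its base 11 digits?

47

308002277 in base 11 is 14894A740.
Digit sum: 1+4+8+9+4+10+7+4+0 = 47.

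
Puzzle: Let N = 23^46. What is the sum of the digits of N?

274

23^46 = 435993943892672664200353461405376235401663658494141675420261489
Sum of its 63 digits: 274.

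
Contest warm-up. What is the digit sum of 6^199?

6^199 = 71137537302004566799495815253128955390498124225748238249246513155852154924936623169845356556792849549468802577779354971825744206752932540397335931986640896
Sum of its 155 digits: 747.

747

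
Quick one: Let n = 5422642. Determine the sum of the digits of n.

25

5+4+2+2+6+4+2 = 25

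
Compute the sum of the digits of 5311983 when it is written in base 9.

5311983 in base 9 is 10885603.
Digit sum: 1+0+8+8+5+6+0+3 = 31.

31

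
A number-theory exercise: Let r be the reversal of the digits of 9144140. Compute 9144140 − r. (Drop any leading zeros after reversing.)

Reverse of 9144140 is 414419.
9144140 − 414419 = 8729721

8729721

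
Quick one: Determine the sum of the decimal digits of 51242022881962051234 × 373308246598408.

154

51242022881962051234 × 373308246598408 = 19129069714220754813475822718835472
Sum of its 35 digits: 154.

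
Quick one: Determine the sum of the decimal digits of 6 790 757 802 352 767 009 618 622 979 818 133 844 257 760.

6+7+9+0+7+5+7+8+0+2+3+5+2+7+6+7+0+0+9+6+1+8+6+2+2+9+7+9+8+1+8+1+3+3+8+4+4+2+5+7+7+6+0 = 207

207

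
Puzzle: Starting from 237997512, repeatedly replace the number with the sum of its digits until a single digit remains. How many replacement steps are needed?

2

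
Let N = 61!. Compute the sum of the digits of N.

61! = 507580213877224798800856812176625227226004528988036003099405939480985600000000000000
Sum of its 84 digits: 315.

315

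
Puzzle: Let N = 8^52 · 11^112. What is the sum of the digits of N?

709

8^52 · 11^112 = 39505727276317627757042153510003320457339735702826753737161233110690827049528644187260857783474003188408722737959539520012781244380471498190832467245542685703929856
Sum of its 164 digits: 709.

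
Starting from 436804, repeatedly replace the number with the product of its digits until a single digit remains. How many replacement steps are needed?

436804 → 0 (1 step)

1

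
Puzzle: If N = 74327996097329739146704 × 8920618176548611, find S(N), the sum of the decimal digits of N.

74327996097329739146704 × 8920618176548611 = 663051673012273892364378598414916428144
Sum of its 39 digits: 172.

172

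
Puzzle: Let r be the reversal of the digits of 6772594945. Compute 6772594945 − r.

1277642169

Reverse of 6772594945 is 5494952776.
6772594945 − 5494952776 = 1277642169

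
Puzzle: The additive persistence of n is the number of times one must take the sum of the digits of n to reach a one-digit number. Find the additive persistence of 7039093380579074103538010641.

2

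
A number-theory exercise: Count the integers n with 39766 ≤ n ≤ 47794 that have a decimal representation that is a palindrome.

The integers in [39766, 47794] that have a decimal representation that is a palindrome: 39793, 39893, 39993, 40004, 40104, 40204, …, 47674, 47774.
81 qualify.

81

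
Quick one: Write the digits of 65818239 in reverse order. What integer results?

Reversing 65818239 gives 93281856.

93281856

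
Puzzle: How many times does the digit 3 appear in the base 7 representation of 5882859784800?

1

5882859784800 in base 7 is 1145010515053605.
The digit 3 appears 1 time.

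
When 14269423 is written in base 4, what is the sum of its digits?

28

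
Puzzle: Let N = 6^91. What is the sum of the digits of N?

6^91 = 64828173374159223109795162223394893092344094371665395695908267759763456
Sum of its 71 digits: 342.

342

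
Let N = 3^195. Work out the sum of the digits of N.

414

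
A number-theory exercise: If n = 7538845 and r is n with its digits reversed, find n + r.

Reverse of 7538845 is 5488357.
7538845 + 5488357 = 13027202

13027202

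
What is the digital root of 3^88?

The digital root of n equals n mod 9 (or 9 when 9 | n), so we need 3^88 mod 9.
3^88 ≡ 0 (mod 9), so the digital root is 9.

9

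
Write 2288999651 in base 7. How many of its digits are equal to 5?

2288999651 in base 7 is 110503114241.
The digit 5 appears 1 time.

1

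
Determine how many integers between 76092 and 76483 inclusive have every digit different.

165

The integers in [76092, 76483] that have every digit different: 76092, 76093, 76094, 76095, 76098, 76102, …, 76482, 76483.
165 qualify.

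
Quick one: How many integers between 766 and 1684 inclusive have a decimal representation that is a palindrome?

The integers in [766, 1684] that have a decimal representation that is a palindrome: 767, 777, 787, 797, 808, 818, …, 1551, 1661.
31 qualify.

31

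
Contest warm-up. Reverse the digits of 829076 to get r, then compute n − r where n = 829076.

158148

Reverse of 829076 is 670928.
829076 − 670928 = 158148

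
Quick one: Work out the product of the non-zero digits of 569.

5×6×9 = 270

270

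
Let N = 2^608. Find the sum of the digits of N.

841

2^608 = 1062275985633534197379176413104937254659186235454063846398888276400807119721704485478325004530458571337778658972493002030693158675305414478819039957533174703887662541670786438063456256
Sum of its 184 digits: 841.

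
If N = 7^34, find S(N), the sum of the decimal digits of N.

7^34 = 54116956037952111668959660849
Sum of its 29 digits: 142.

142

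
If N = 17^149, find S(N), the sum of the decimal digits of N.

17^149 = 2172147363022907779474361776621342000439540589227522205979462168592277305191526692240496299246942325487942271318295742127616888519854864549173627596983744917674660981896773071592962897
Sum of its 184 digits: 881.

881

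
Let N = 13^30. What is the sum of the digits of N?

163

13^30 = 2619995643649944960380551432833049
Sum of its 34 digits: 163.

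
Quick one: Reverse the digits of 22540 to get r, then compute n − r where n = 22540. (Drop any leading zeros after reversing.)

18018

Reverse of 22540 is 4522.
22540 − 4522 = 18018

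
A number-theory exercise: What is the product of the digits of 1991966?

26244

1×9×9×1×9×6×6 = 26244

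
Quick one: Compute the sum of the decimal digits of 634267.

6+3+4+2+6+7 = 28

28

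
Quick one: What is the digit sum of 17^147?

800

17^147 = 7516080840909715499911286424295301039583185429853018013769765289246634274019123502562270931650319465356201630859154817050577468926833441346621548778490466843164916892376377410356273
Sum of its 181 digits: 800.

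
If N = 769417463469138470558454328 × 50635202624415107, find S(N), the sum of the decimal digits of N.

769417463469138470558454328 × 50635202624415107 = 38959609165523335002449076997627864972733096
Sum of its 44 digits: 218.

218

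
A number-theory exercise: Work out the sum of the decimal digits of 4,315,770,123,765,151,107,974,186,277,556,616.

146

4+3+1+5+7+7+0+1+2+3+7+6+5+1+5+1+1+0+7+9+7+4+1+8+6+2+7+7+5+5+6+6+1+6 = 146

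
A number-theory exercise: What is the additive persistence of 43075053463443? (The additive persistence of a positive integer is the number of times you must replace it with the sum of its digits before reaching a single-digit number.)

43075053463443 → 51 → 6 (2 steps)

2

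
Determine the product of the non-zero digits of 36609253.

3×6×6×9×2×5×3 = 29160

29160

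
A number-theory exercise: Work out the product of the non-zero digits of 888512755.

896000

8×8×8×5×1×2×7×5×5 = 896000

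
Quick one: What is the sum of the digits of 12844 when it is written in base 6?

12844 in base 6 is 135244.
Digit sum: 1+3+5+2+4+4 = 19.

19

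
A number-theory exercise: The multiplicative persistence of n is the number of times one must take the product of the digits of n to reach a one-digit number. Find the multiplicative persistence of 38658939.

2

38658939 → 1399680 → 0 (2 steps)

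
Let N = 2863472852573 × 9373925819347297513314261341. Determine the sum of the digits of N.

2863472852573 × 9373925819347297513314261341 = 26841982105734102283428497369515686280393
Sum of its 41 digits: 184.

184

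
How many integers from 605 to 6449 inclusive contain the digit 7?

1593

The integers in [605, 6449] that contain the digit 7: 607, 617, 627, 637, 647, 657, …, 6437, 6447.
1593 qualify.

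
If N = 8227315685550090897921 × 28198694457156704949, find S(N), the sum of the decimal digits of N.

8227315685550090897921 × 28198694457156704949 = 231999561219399764283962082555001074511029
Sum of its 42 digits: 180.

180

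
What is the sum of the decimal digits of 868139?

35

8+6+8+1+3+9 = 35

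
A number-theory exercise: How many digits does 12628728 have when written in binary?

24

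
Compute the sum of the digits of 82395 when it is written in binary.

9

82395 in base 2 is 10100000111011011.
Digit sum: 1+0+1+0+0+0+0+0+1+1+1+0+1+1+0+1+1 = 9.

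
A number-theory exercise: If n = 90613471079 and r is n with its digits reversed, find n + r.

Reverse of 90613471079 is 97017431609.
90613471079 + 97017431609 = 187630902688

187630902688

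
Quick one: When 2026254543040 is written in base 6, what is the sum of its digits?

2026254543040 in base 6 is 4150503134553344.
Digit sum: 4+1+5+0+5+0+3+1+3+4+5+5+3+3+4+4 = 50.

50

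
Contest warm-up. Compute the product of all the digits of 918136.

9×1×8×1×3×6 = 1296

1296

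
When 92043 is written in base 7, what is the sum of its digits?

15

92043 in base 7 is 532230.
Digit sum: 5+3+2+2+3+0 = 15.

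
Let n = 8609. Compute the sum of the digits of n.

23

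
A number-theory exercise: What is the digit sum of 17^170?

17^170 = 150077862055294933308596614464261966688825219453889219097071422279382464974709262911205219045079563141032317153152369833836105334170118761672068946513526870863970210302102299663418676840468181644787869348767649
Sum of its 210 digits: 937.

937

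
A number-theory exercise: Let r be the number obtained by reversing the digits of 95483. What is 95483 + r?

Reverse of 95483 is 38459.
95483 + 38459 = 133942

133942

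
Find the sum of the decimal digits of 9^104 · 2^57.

486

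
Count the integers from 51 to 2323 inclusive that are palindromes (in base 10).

108

The integers in [51, 2323] that are palindromes (in base 10): 55, 66, 77, 88, 99, 101, …, 2112, 2222.
108 qualify.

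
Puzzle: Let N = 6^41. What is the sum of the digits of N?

126

6^41 = 80204967233062404407033075859456
Sum of its 32 digits: 126.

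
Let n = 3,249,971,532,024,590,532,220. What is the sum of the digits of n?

79

3+2+4+9+9+7+1+5+3+2+0+2+4+5+9+0+5+3+2+2+2+0 = 79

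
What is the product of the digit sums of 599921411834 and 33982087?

2240

S(599921411834) = 5+9+9+9+2+1+4+1+1+8+3+4 = 56.
S(33982087) = 3+3+9+8+2+0+8+7 = 40.
56 · 40 = 2240.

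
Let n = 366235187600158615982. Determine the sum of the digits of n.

92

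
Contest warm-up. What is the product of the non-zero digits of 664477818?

1806336

6×6×4×4×7×7×8×1×8 = 1806336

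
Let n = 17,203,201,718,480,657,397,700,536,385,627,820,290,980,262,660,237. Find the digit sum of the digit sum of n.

7

First digit sum: 205.
2+0+5 = 7.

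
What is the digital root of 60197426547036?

6+0+1+9+7+4+2+6+5+4+7+0+3+6 = 60
6+0 = 6

6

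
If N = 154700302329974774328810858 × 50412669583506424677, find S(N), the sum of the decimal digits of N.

225

154700302329974774328810858 × 50412669583506424677 = 7798855225829567385602592204164348144556742866
Sum of its 46 digits: 225.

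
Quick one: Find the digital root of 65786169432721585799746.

1

6+5+7+8+6+1+6+9+4+3+2+7+2+1+5+8+5+7+9+9+7+4+6 = 127
1+2+7 = 10
1+0 = 1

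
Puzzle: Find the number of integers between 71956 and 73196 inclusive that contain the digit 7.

1241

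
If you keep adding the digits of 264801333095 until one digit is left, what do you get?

2+6+4+8+0+1+3+3+3+0+9+5 = 44
4+4 = 8
(Equivalently, 264801333095 mod 9 = 8.)

8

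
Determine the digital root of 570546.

5+7+0+5+4+6 = 27
2+7 = 9

9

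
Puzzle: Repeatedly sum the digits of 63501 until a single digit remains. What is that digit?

6+3+5+0+1 = 15
1+5 = 6

6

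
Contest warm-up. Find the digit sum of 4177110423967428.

4+1+7+7+1+1+0+4+2+3+9+6+7+4+2+8 = 66

66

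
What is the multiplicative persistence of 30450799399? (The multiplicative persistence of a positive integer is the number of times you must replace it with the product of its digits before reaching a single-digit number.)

1

30450799399 → 0 (1 step)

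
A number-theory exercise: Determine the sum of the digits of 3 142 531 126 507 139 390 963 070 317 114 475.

3+1+4+2+5+3+1+1+2+6+5+0+7+1+3+9+3+9+0+9+6+3+0+7+0+3+1+7+1+1+4+4+7+5 = 123

123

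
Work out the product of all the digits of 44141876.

21504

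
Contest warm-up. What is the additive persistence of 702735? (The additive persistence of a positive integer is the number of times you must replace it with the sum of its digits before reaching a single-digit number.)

2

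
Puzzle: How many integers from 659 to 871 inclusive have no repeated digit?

The integers in [659, 871] that have no repeated digit: 659, 670, 671, 672, 673, 674, …, 870, 871.
155 qualify.

155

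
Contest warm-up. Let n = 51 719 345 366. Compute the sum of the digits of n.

5+1+7+1+9+3+4+5+3+6+6 = 50

50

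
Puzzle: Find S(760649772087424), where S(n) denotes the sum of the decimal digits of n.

73

7+6+0+6+4+9+7+7+2+0+8+7+4+2+4 = 73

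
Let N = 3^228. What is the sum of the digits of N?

495

3^228 = 6076396096647706909168138770838836135530328017648434830996201971201776350890241322455818405320466786549738961
Sum of its 109 digits: 495.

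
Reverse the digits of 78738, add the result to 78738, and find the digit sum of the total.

21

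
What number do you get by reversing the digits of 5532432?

2342355

Reversing 5532432 gives 2342355.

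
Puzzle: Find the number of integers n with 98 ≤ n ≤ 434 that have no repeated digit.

The integers in [98, 434] that have no repeated digit: 98, 102, 103, 104, 105, 106, …, 431, 432.
244 qualify.

244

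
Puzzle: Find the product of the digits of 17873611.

7056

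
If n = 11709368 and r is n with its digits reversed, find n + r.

Reverse of 11709368 is 86390711.
11709368 + 86390711 = 98100079

98100079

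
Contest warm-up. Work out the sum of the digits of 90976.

9+0+9+7+6 = 31

31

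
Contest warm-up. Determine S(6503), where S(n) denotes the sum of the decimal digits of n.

6+5+0+3 = 14

14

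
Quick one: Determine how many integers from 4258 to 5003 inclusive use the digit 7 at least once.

227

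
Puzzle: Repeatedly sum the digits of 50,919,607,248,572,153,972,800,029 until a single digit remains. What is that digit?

3

5+0+9+1+9+6+0+7+2+4+8+5+7+2+1+5+3+9+7+2+8+0+0+0+2+9 = 111
1+1+1 = 3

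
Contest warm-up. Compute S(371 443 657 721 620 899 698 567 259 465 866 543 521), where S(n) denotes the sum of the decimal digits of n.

196

3+7+1+4+4+3+6+5+7+7+2+1+6+2+0+8+9+9+6+9+8+5+6+7+2+5+9+4+6+5+8+6+6+5+4+3+5+2+1 = 196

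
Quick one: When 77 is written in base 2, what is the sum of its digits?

4

77 in base 2 is 1001101.
Digit sum: 1+0+0+1+1+0+1 = 4.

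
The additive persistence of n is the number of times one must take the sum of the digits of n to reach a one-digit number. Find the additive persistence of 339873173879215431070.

3

339873173879215431070 → 91 → 10 → 1 (3 steps)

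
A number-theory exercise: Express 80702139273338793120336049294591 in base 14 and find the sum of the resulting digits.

193

80702139273338793120336049294591 in base 14 is 921600B39CDD06314928C8CB87CB.
Digit sum: 9+2+1+6+0+0+11+3+9+12+13+13+0+6+3+1+4+9+2+8+12+8+12+11+8+7+12+11 = 193.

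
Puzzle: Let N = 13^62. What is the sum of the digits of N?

13^62 = 1160079742193852504915146511382047428546764970438554956151425821551769
Sum of its 70 digits: 304.

304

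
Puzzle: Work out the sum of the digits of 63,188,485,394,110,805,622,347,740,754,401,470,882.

159

6+3+1+8+8+4+8+5+3+9+4+1+1+0+8+0+5+6+2+2+3+4+7+7+4+0+7+5+4+4+0+1+4+7+0+8+8+2 = 159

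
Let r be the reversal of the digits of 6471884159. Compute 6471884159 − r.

-3042997587

Reverse of 6471884159 is 9514881746.
6471884159 − 9514881746 = -3042997587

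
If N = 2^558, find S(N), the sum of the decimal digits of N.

2^558 = 943490606205385338060388645247067222729230305104110107094051575061406040598037213021531681294414691885367093757690961224942646157481198158140358562858174010912348831744
Sum of its 168 digits: 676.

676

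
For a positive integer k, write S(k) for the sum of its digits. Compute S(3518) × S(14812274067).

S(3518) = 3+5+1+8 = 17.
S(14812274067) = 1+4+8+1+2+2+7+4+0+6+7 = 42.
17 · 42 = 714.

714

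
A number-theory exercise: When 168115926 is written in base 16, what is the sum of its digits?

168115926 in base 16 is A053ED6.
Digit sum: 10+0+5+3+14+13+6 = 51.

51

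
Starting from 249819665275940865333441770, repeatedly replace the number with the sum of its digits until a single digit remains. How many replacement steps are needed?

249819665275940865333441770 → 128 → 11 → 2 (3 steps)

3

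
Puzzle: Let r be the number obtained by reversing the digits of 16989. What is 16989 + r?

Reverse of 16989 is 98961.
16989 + 98961 = 115950

115950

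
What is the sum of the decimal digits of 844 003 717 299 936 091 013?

86

8+4+4+0+0+3+7+1+7+2+9+9+9+3+6+0+9+1+0+1+3 = 86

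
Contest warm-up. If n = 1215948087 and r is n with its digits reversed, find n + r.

9024443208

Reverse of 1215948087 is 7808495121.
1215948087 + 7808495121 = 9024443208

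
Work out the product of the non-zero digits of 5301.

5×3×1 = 15

15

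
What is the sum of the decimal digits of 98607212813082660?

9+8+6+0+7+2+1+2+8+1+3+0+8+2+6+6+0 = 69

69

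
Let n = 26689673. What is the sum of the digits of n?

2+6+6+8+9+6+7+3 = 47

47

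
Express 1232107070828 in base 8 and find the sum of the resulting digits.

1232107070828 in base 8 is 21733723362554.
Digit sum: 2+1+7+3+3+7+2+3+3+6+2+5+5+4 = 53.

53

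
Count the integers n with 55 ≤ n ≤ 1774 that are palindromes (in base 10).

103

The integers in [55, 1774] that are palindromes (in base 10): 55, 66, 77, 88, 99, 101, …, 1661, 1771.
103 qualify.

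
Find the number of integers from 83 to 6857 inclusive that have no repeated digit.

3616

The integers in [83, 6857] that have no repeated digit: 83, 84, 85, 86, 87, 89, …, 6854, 6857.
3616 qualify.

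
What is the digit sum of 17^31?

170

17^31 = 139288917338851014461418017489467720433
Sum of its 39 digits: 170.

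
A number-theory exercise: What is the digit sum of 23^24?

154

23^24 = 480250763996501976790165756943041
Sum of its 33 digits: 154.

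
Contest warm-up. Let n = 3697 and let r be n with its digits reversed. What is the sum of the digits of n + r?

14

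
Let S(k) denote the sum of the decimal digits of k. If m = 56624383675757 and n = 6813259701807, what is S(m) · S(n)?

4218

S(56624383675757) = 5+6+6+2+4+3+8+3+6+7+5+7+5+7 = 74.
S(6813259701807) = 6+8+1+3+2+5+9+7+0+1+8+0+7 = 57.
74 · 57 = 4218.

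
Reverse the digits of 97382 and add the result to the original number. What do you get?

Reverse of 97382 is 28379.
97382 + 28379 = 125761

125761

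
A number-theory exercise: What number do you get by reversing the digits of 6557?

7556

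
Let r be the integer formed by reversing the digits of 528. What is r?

Reversing 528 gives 825.

825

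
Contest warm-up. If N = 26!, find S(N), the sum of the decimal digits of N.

81

26! = 403291461126605635584000000
Sum of its 27 digits: 81.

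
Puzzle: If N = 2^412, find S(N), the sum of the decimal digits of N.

574

2^412 = 10576895500643977583230644928524336637254474927428499508554380724390492659780981533203027367035444557561459392400373732868096
Sum of its 125 digits: 574.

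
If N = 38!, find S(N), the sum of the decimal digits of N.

38! = 523022617466601111760007224100074291200000000
Sum of its 45 digits: 108.

108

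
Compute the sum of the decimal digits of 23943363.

33

2+3+9+4+3+3+6+3 = 33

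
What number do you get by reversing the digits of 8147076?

Reversing 8147076 gives 6707418.

6707418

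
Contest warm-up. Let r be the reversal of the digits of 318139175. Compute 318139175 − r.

Reverse of 318139175 is 571931813.
318139175 − 571931813 = -253792638

-253792638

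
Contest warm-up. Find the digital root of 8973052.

7

8+9+7+3+0+5+2 = 34
3+4 = 7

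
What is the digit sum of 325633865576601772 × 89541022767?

123

325633865576601772 × 89541022767 = 29157589371300716849144543124
Sum of its 29 digits: 123.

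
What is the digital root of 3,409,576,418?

3+4+0+9+5+7+6+4+1+8 = 47
4+7 = 11
1+1 = 2
(Equivalently, 3,409,576,418 mod 9 = 2.)

2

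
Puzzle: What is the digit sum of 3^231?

531

3^231 = 164062694609488086547539746812648575659318856476507740436897453222447961474036515706307096943652603236842951947
Sum of its 111 digits: 531.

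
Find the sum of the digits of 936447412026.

48

9+3+6+4+4+7+4+1+2+0+2+6 = 48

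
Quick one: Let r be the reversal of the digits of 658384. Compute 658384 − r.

Reverse of 658384 is 483856.
658384 − 483856 = 174528

174528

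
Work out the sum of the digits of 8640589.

8+6+4+0+5+8+9 = 40

40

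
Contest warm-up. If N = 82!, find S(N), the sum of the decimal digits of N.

477

82! = 475364333701284174842138206989404946643813294067993328617160934076743994734899148613007131808479167119360000000000000000000
Sum of its 123 digits: 477.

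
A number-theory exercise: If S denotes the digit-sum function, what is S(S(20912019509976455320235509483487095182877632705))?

9

First digit sum: 207.
2+0+7 = 9.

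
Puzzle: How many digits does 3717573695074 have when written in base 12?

3717573695074 in base 12 is 5005A7AAA16A, which has 12 digits.

12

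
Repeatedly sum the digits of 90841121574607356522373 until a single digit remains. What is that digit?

9+0+8+4+1+1+2+1+5+7+4+6+0+7+3+5+6+5+2+2+3+7+3 = 91
9+1 = 10
1+0 = 1
(Equivalently, 90841121574607356522373 mod 9 = 1.)

1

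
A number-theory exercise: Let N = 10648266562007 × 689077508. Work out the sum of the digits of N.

103

10648266562007 × 689077508 = 7337480987067511038556
Sum of its 22 digits: 103.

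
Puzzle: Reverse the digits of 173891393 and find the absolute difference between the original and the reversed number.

219306978

Reverse of 173891393 is 393198371.
|173891393 − 393198371| = 219306978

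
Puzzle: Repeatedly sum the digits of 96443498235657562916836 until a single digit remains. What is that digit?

9+6+4+4+3+4+9+8+2+3+5+6+5+7+5+6+2+9+1+6+8+3+6 = 121
1+2+1 = 4

4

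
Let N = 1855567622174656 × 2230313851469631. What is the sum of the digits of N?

147

1855567622174656 × 2230313851469631 = 4138498170074702095929761871936
Sum of its 31 digits: 147.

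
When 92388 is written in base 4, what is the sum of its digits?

92388 in base 4 is 112203210.
Digit sum: 1+1+2+2+0+3+2+1+0 = 12.

12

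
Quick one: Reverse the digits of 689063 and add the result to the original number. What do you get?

1050049

Reverse of 689063 is 360986.
689063 + 360986 = 1050049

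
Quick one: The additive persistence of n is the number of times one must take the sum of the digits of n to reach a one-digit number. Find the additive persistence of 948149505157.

948149505157 → 58 → 13 → 4 (3 steps)

3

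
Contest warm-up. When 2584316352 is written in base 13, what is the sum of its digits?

2584316352 in base 13 is 322541397.
Digit sum: 3+2+2+5+4+1+3+9+7 = 36.

36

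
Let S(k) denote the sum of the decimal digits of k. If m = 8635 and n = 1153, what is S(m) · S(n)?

220

S(8635) = 8+6+3+5 = 22.
S(1153) = 1+1+5+3 = 10.
22 · 10 = 220.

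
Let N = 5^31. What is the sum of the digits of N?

5^31 = 4656612873077392578125
Sum of its 22 digits: 104.

104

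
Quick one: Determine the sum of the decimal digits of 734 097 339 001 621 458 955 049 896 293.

141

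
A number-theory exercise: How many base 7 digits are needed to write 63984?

63984 in base 7 is 354354, which has 6 digits.

6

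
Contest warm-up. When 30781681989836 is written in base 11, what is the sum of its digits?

76

30781681989836 in base 11 is 9898490008678.
Digit sum: 9+8+9+8+4+9+0+0+0+8+6+7+8 = 76.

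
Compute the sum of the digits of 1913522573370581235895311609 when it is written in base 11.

119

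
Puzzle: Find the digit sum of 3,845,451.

30

3+8+4+5+4+5+1 = 30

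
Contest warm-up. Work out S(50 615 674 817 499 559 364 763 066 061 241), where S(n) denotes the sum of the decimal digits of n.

146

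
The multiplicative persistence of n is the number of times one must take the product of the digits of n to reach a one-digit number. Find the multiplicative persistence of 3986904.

1

3986904 → 0 (1 step)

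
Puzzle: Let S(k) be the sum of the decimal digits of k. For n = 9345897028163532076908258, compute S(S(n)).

3

First digit sum: 120.
1+2+0 = 3.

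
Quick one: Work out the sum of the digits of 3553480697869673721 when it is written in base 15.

3553480697869673721 in base 15 is 81ACD92B1B6428B6.
Digit sum: 8+1+10+12+13+9+2+11+1+11+6+4+2+8+11+6 = 115.

115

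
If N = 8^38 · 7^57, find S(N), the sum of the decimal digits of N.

8^38 · 7^57 = 30761519668633983473898621093047966041003944259098303402240982575254712614794559488
Sum of its 83 digits: 379.

379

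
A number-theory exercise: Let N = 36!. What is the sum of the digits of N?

171

36! = 371993326789901217467999448150835200000000
Sum of its 42 digits: 171.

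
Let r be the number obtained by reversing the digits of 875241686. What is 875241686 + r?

Reverse of 875241686 is 686142578.
875241686 + 686142578 = 1561384264

1561384264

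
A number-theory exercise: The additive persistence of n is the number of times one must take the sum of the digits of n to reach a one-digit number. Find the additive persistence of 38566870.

2

38566870 → 43 → 7 (2 steps)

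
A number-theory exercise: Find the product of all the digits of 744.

112

7×4×4 = 112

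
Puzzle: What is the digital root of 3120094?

1

3+1+2+0+0+9+4 = 19
1+9 = 10
1+0 = 1
(Equivalently, 3120094 mod 9 = 1.)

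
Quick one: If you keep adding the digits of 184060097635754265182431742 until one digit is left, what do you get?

2

1+8+4+0+6+0+0+9+7+6+3+5+7+5+4+2+6+5+1+8+2+4+3+1+7+4+2 = 110
1+1+0 = 2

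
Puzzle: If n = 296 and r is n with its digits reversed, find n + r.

988

Reverse of 296 is 692.
296 + 692 = 988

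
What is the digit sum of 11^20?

94

11^20 = 672749994932560009201
Sum of its 21 digits: 94.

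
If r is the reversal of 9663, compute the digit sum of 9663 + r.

Reversal of 9663 is 3669; 9663 + 3669 = 13332.
Digit sum of 13332: 1+3+3+3+2 = 12.

12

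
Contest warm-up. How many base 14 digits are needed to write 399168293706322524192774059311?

399168293706322524192774059311 in base 14 is 8C290928947189526294D97767, which has 26 digits.

26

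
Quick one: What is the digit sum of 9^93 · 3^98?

9^93 · 3^98 = 3180067514517270107317257158381199719404033018573875498472466464480976313561701403314789206724687378354566993397661904208999164716069681
Sum of its 136 digits: 621.

621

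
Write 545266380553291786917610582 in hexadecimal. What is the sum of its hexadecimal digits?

157

545266380553291786917610582 in base 16 is 1C308A5B80DB81C6C0D8456.
Digit sum: 1+12+3+0+8+10+5+11+8+0+13+11+8+1+12+6+12+0+13+8+4+5+6 = 157.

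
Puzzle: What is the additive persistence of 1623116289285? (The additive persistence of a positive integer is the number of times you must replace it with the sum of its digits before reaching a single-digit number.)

1623116289285 → 54 → 9 (2 steps)

2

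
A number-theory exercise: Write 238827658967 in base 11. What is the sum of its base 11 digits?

238827658967 in base 11 is 92316A95057.
Digit sum: 9+2+3+1+6+10+9+5+0+5+7 = 57.

57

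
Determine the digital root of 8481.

8+4+8+1 = 21
2+1 = 3

3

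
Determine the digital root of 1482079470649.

7

1+4+8+2+0+7+9+4+7+0+6+4+9 = 61
6+1 = 7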